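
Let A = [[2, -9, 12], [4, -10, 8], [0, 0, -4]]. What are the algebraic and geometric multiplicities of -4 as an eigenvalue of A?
The characteristic polynomial is (x + 4)^3, so the factor x + 4 appears with exponent 3: the algebraic multiplicity is 3.

rank(A + 4I) = 1, so the eigenspace has dimension 3 - 1 = 2: the geometric multiplicity is 2.

Since 2 < 3, A is not diagonalizable.

algebraic multiplicity 3, geometric multiplicity 2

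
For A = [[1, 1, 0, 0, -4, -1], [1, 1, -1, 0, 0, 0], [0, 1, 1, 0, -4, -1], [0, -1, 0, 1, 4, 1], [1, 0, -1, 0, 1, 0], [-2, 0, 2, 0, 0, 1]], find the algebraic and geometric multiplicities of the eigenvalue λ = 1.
algebraic multiplicity 6, geometric multiplicity 4

The characteristic polynomial is (x - 1)^6, so the factor x - 1 appears with exponent 6: the algebraic multiplicity is 6.

rank(A - I) = 2, so the eigenspace has dimension 6 - 2 = 4: the geometric multiplicity is 4.

Since 4 < 6, A is not diagonalizable.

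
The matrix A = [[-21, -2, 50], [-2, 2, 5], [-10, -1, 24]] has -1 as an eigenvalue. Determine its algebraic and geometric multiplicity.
algebraic multiplicity 1, geometric multiplicity 1

The characteristic polynomial is (x - 3)^2(x + 1), so the factor x + 1 appears with exponent 1: the algebraic multiplicity is 1.

rank(A + I) = 2, so the eigenspace has dimension 3 - 2 = 1: the geometric multiplicity is 1.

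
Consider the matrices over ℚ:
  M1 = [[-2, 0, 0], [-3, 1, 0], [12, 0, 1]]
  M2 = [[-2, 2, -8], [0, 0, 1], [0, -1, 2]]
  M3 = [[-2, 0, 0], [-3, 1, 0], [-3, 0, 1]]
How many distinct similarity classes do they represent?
Characteristic polynomials: χ_{M1} = (x - 1)^2(x + 2), χ_{M2} = (x - 1)^2(x + 2), χ_{M3} = (x - 1)^2(x + 2).

{M1, M3}: invariant factors x - 1, (x - 1)(x + 2).

{M2}: invariant factors (x - 1)^2(x + 2).

Matrices are similar if and only if their invariant-factor lists agree; the partition into similarity classes is {M1, M3}, {M2}.

2 classes: {M1, M3}, {M2}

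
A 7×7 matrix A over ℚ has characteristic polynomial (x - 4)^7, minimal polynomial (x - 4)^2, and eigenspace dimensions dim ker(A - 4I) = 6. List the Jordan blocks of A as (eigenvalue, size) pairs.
Jordan blocks: (4, 2), (4, 1), (4, 1), (4, 1), (4, 1), (4, 1)

λ = 4: algebraic multiplicity 7 (exponent in χ_A), largest block size 2 (exponent in m_A), 6 blocks (geometric multiplicity). These force block sizes [2, 1, 1, 1, 1, 1].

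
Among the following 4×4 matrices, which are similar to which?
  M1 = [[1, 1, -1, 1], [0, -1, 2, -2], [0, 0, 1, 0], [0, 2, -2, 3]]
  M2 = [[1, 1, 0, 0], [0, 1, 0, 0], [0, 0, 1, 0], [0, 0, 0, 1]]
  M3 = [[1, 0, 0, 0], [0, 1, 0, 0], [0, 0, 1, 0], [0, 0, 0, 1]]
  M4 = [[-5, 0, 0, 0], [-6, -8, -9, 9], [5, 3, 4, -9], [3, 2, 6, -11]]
Characteristic polynomials: χ_{M1} = (x - 1)^4, χ_{M2} = (x - 1)^4, χ_{M3} = (x - 1)^4, χ_{M4} = (x + 5)^4.

{M1, M2}: invariant factors x - 1, x - 1, (x - 1)^2.

{M3}: invariant factors x - 1, x - 1, x - 1, x - 1.

{M4}: invariant factors (x + 5)^2, (x + 5)^2.

Matrices are similar if and only if their invariant-factor lists agree; the partition into similarity classes is {M1, M2}, {M3}, {M4}.

3 classes: {M1, M2}, {M3}, {M4}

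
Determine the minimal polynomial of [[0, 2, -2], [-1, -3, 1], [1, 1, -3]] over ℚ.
m_A(x) = (x + 2)^2

The characteristic polynomial factors as (x + 2)^3. The minimal polynomial is ∏(x - λ)^{k_λ} where k_λ is the size of the largest Jordan block at λ.

For λ = -2: rank(A + 2I) = 1, and the largest Jordan block has size 2 (the smallest k with rank((A + 2I)^k) = rank((A + 2I)^(k+1))).

So m_A(x) = (x + 2)^2.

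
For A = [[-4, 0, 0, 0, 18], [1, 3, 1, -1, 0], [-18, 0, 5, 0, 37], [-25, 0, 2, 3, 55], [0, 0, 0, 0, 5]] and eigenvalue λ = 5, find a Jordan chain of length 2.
v_1 = [[2, 0, 4, 6, 1]]^T, v_2 = [[0, 0, 1, 1, 0]]^T

We seek v_1 ∈ ker((A - 5I)^2) \ ker(A - 5I), then set v_{i+1} = (A - 5I) v_i.

One such chain is v_1 = [[2, 0, 4, 6, 1]]^T, v_2 = [[0, 0, 1, 1, 0]]^T. Check: (A - 5I) v_2 = [[0, 0, 0, 0, 0]]^T = 0.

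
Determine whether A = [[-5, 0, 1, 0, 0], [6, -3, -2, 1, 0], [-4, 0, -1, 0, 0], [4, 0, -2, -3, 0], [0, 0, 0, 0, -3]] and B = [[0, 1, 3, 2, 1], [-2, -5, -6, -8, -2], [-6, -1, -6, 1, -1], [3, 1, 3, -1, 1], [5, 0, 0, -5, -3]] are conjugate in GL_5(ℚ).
Yes.

Two matrices over a field are similar if and only if they have the same invariant factors.

Both A and B have characteristic polynomial (x + 3)^5 and minimal polynomial (x + 3)^2. Computing further, both have invariant factors x + 3, (x + 3)^2, (x + 3)^2. Hence A and B are similar.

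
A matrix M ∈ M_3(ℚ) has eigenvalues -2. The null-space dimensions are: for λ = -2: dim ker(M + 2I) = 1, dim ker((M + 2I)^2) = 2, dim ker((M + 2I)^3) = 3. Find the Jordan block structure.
Jordan blocks: (-2, 3)

λ = -2: successive nullity increments [1, 1, 1] count blocks of size ≥ k; block sizes are [3].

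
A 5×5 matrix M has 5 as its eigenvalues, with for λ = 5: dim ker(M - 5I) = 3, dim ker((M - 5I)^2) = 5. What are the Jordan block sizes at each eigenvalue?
Jordan blocks: (5, 2), (5, 2), (5, 1)

λ = 5: successive nullity increments [3, 2] count blocks of size ≥ k; block sizes are [2, 2, 1].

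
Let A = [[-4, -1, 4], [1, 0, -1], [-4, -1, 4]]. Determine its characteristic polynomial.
χ_A(x) = x^3

xI - A = [[x + 4, 1, -4], [-1, x, 1], [4, 1, x - 4]].

Expanding det(xI - A) along the first row:
det(xI - A) = + (x + 4)·det([[x, 1], [1, x - 4]]) - (1)·det([[-1, 1], [4, x - 4]]) + (-4)·det([[-1, x], [4, 1]]).

Evaluating gives χ_A(x) = x^3.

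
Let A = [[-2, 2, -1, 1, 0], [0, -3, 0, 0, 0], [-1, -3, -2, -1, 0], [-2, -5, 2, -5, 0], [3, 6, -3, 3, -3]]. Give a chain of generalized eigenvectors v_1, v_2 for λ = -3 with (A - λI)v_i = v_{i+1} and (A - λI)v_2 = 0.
We seek v_1 ∈ ker((A + 3I)^2) \ ker(A + 3I), then set v_{i+1} = (A + 3I) v_i.

One such chain is v_1 = [[-1, 1, 0, 0, 0]]^T, v_2 = [[1, 0, -2, -3, 3]]^T. Check: (A + 3I) v_2 = [[0, 0, 0, 0, 0]]^T = 0.

v_1 = [[-1, 1, 0, 0, 0]]^T, v_2 = [[1, 0, -2, -3, 3]]^T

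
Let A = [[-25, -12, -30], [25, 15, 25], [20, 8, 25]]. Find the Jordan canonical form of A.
J = [[5, 1, 0], [0, 5, 0], [0, 0, 5]]

The characteristic polynomial is det(xI - A) = (x - 5)^3, so the eigenvalues are 5 (algebraic multiplicity 3).

For λ = 5: rank(A - 5I) = 1, rank((A - 5I)^2) = 0. The eigenspace has dimension 3 - 1 = 2, so there are 2 Jordan blocks; the rank sequence gives block sizes [2, 1].

Assembling the blocks gives the Jordan form J above.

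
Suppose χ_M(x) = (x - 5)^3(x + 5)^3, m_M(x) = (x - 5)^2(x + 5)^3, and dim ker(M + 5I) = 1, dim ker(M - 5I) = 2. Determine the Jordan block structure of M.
Jordan blocks: (-5, 3), (5, 2), (5, 1)

λ = -5: algebraic multiplicity 3 (exponent in χ_M), largest block size 3 (exponent in m_M), 1 block (geometric multiplicity). This forces block sizes [3].
λ = 5: algebraic multiplicity 3 (exponent in χ_M), largest block size 2 (exponent in m_M), 2 blocks (geometric multiplicity). These force block sizes [2, 1].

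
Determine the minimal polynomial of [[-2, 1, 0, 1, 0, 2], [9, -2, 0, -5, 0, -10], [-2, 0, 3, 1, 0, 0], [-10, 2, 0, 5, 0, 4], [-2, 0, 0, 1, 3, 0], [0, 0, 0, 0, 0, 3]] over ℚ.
The characteristic polynomial factors as (x - 3)^4(x + 1)^2. The minimal polynomial is ∏(x - λ)^{k_λ} where k_λ is the size of the largest Jordan block at λ.

For λ = -1: rank(A + I) = 5, and the largest Jordan block has size 2 (the smallest k with rank((A + I)^k) = rank((A + I)^(k+1))).
For λ = 3: rank(A - 3I) = 3, and the largest Jordan block has size 2 (the smallest k with rank((A - 3I)^k) = rank((A - 3I)^(k+1))).

So m_A(x) = (x - 3)^2(x + 1)^2.

m_A(x) = (x - 3)^2(x + 1)^2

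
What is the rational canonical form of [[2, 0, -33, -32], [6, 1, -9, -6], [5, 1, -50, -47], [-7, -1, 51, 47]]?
The invariant factors of A (the non-unit diagonal entries of the Smith normal form of xI - A over ℚ[x]) are (x - 4)(x + 2)(x^2 + 2x - 4), each dividing the next. The characteristic polynomial is their product, (x - 4)(x + 2)(x^2 + 2x - 4).

The rational canonical form is the block-diagonal matrix of companion matrices C(f_i):
R = [[0, 0, 0, -32], [1, 0, 0, 8], [0, 1, 0, 16], [0, 0, 1, 0]].

Note the characteristic polynomial does not split into linear factors over ℚ, so A has no Jordan form over ℚ; the rational canonical form exists over any field.

R = [[0, 0, 0, -32], [1, 0, 0, 8], [0, 1, 0, 16], [0, 0, 1, 0]]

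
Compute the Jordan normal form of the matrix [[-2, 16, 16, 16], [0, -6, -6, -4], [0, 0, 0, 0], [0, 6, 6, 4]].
J = [[-2, 0, 0, 0], [0, -2, 0, 0], [0, 0, 0, 0], [0, 0, 0, 0]]

The characteristic polynomial is det(xI - A) = x^2(x + 2)^2, so the eigenvalues are -2 (algebraic multiplicity 2), 0 (algebraic multiplicity 2).

For λ = -2: rank(A + 2I) = 2. The eigenspace has dimension 4 - 2 = 2, so there are 2 Jordan blocks; the rank sequence gives block sizes [1, 1].

For λ = 0: rank(A) = 2. The eigenspace has dimension 4 - 2 = 2, so there are 2 Jordan blocks; the rank sequence gives block sizes [1, 1].

Assembling the blocks gives the Jordan form J above.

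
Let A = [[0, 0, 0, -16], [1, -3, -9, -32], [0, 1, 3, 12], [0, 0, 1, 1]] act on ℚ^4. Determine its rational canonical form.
R = [[0, 0, 0, -16], [1, 0, 0, 4], [0, 1, 0, 12], [0, 0, 1, 1]]

The invariant factors of A (the non-unit diagonal entries of the Smith normal form of xI - A over ℚ[x]) are (x - 4)(x - 1)(x + 2)^2, each dividing the next. The characteristic polynomial is their product, (x - 4)(x - 1)(x + 2)^2.

The rational canonical form is the block-diagonal matrix of companion matrices C(f_i):
R = [[0, 0, 0, -16], [1, 0, 0, 4], [0, 1, 0, 12], [0, 0, 1, 1]].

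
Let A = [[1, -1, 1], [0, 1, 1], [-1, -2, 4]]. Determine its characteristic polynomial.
χ_A(x) = (x - 2)^3

xI - A = [[x - 1, 1, -1], [0, x - 1, -1], [1, 2, x - 4]].

Expanding det(xI - A) along the first row:
det(xI - A) = + (x - 1)·det([[x - 1, -1], [2, x - 4]]) - (1)·det([[0, -1], [1, x - 4]]) + (-1)·det([[0, x - 1], [1, 2]]).

Evaluating gives χ_A(x) = x^3 - 6x^2 + 12x - 8 = (x - 2)^3.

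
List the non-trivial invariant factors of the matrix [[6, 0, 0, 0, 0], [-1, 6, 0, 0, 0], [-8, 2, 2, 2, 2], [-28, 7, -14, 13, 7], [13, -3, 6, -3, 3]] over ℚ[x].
The Jordan structure of A has elementary divisors (x - 6)^2, (x - 6)^2, (x - 6). Arranging the block sizes at each eigenvalue in decreasing order and taking row products gives the invariant factors.

Invariant factors (smallest first, each dividing the next): x - 6, (x - 6)^2, (x - 6)^2.

Check: the last factor (x - 6)^2 is the minimal polynomial, and the product (x - 6)^5 is the characteristic polynomial.

x - 6, (x - 6)^2, (x - 6)^2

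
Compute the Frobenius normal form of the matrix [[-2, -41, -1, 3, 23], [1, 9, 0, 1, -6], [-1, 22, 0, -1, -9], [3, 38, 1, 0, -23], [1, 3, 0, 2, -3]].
The invariant factors of A (the non-unit diagonal entries of the Smith normal form of xI - A over ℚ[x]) are x(x - 4)(x^3 - 4x - 1), each dividing the next. The characteristic polynomial is their product, x(x - 4)(x^3 - 4x - 1).

The rational canonical form is the block-diagonal matrix of companion matrices C(f_i):
R = [[0, 0, 0, 0, 0], [1, 0, 0, 0, -4], [0, 1, 0, 0, -15], [0, 0, 1, 0, 4], [0, 0, 0, 1, 4]].

Note the characteristic polynomial does not split into linear factors over ℚ, so A has no Jordan form over ℚ; the rational canonical form exists over any field.

R = [[0, 0, 0, 0, 0], [1, 0, 0, 0, -4], [0, 1, 0, 0, -15], [0, 0, 1, 0, 4], [0, 0, 0, 1, 4]]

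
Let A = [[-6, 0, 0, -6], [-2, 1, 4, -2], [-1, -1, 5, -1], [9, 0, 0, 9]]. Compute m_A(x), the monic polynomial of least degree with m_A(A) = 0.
The characteristic polynomial factors as x(x - 3)^3. The minimal polynomial is ∏(x - λ)^{k_λ} where k_λ is the size of the largest Jordan block at λ.

For λ = 0: rank(A) = 3, and the largest Jordan block has size 1 (the smallest k with rank(A^k) = rank(A^(k+1))).
For λ = 3: rank(A - 3I) = 2, and the largest Jordan block has size 2 (the smallest k with rank((A - 3I)^k) = rank((A - 3I)^(k+1))).

So m_A(x) = x(x - 3)^2.

m_A(x) = x(x - 3)^2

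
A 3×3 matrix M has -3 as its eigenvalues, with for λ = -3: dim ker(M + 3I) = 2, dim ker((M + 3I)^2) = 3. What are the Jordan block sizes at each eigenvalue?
Jordan blocks: (-3, 2), (-3, 1)

λ = -3: successive nullity increments [2, 1] count blocks of size ≥ k; block sizes are [2, 1].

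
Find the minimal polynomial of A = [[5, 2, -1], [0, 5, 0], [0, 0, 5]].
m_A(x) = (x - 5)^2

The characteristic polynomial factors as (x - 5)^3. The minimal polynomial is ∏(x - λ)^{k_λ} where k_λ is the size of the largest Jordan block at λ.

For λ = 5: rank(A - 5I) = 1, and the largest Jordan block has size 2 (the smallest k with rank((A - 5I)^k) = rank((A - 5I)^(k+1))).

So m_A(x) = (x - 5)^2.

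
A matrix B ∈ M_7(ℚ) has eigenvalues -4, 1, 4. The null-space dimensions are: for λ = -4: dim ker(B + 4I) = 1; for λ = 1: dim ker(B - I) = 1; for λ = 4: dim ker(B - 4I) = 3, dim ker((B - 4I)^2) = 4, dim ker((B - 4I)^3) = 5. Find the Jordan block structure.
λ = -4: successive nullity increments [1] count blocks of size ≥ k; block sizes are [1].
λ = 1: successive nullity increments [1] count blocks of size ≥ k; block sizes are [1].
λ = 4: successive nullity increments [3, 1, 1] count blocks of size ≥ k; block sizes are [3, 1, 1].

Jordan blocks: (-4, 1), (1, 1), (4, 3), (4, 1), (4, 1)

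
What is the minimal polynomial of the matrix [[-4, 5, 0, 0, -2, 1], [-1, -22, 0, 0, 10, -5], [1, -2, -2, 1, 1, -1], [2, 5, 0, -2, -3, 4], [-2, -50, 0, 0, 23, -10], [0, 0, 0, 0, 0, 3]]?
The characteristic polynomial factors as (x - 3)^2(x + 2)^2(x + 3)^2. The minimal polynomial is ∏(x - λ)^{k_λ} where k_λ is the size of the largest Jordan block at λ.

For λ = -3: rank(A + 3I) = 5, and the largest Jordan block has size 2 (the smallest k with rank((A + 3I)^k) = rank((A + 3I)^(k+1))).
For λ = -2: rank(A + 2I) = 5, and the largest Jordan block has size 2 (the smallest k with rank((A + 2I)^k) = rank((A + 2I)^(k+1))).
For λ = 3: rank(A - 3I) = 4, and the largest Jordan block has size 1 (the smallest k with rank((A - 3I)^k) = rank((A - 3I)^(k+1))).

So m_A(x) = (x - 3)(x + 2)^2(x + 3)^2.

m_A(x) = (x - 3)(x + 2)^2(x + 3)^2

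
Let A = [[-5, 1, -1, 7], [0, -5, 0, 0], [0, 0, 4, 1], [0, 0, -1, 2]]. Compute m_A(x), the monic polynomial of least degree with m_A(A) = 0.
The characteristic polynomial factors as (x - 3)^2(x + 5)^2. The minimal polynomial is ∏(x - λ)^{k_λ} where k_λ is the size of the largest Jordan block at λ.

For λ = -5: rank(A + 5I) = 3, and the largest Jordan block has size 2 (the smallest k with rank((A + 5I)^k) = rank((A + 5I)^(k+1))).
For λ = 3: rank(A - 3I) = 3, and the largest Jordan block has size 2 (the smallest k with rank((A - 3I)^k) = rank((A - 3I)^(k+1))).

So m_A(x) = (x - 3)^2(x + 5)^2.

m_A(x) = (x - 3)^2(x + 5)^2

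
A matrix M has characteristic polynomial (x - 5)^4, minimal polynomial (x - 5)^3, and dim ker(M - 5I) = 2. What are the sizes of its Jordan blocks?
Jordan blocks: (5, 3), (5, 1)

λ = 5: algebraic multiplicity 4 (exponent in χ_M), largest block size 3 (exponent in m_M), 2 blocks (geometric multiplicity). These force block sizes [3, 1].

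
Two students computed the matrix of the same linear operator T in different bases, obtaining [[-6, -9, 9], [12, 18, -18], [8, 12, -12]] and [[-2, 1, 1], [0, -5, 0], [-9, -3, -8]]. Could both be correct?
trace(A) = 0 but trace(B) = -15. The trace is a similarity invariant, so A and B are not similar.

No.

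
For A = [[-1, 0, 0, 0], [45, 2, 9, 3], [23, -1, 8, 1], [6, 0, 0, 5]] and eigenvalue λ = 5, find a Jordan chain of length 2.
We seek v_1 ∈ ker((A - 5I)^2) \ ker(A - 5I), then set v_{i+1} = (A - 5I) v_i.

One such chain is v_1 = [[0, -1, 0, 0]]^T, v_2 = [[0, 3, 1, 0]]^T. Check: (A - 5I) v_2 = [[0, 0, 0, 0]]^T = 0.

v_1 = [[0, -1, 0, 0]]^T, v_2 = [[0, 3, 1, 0]]^T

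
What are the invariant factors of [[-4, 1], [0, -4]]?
(x + 4)^2

The Jordan structure of A has elementary divisors (x + 4)^2. Arranging the block sizes at each eigenvalue in decreasing order and taking row products gives the invariant factors.

Invariant factors (smallest first, each dividing the next): (x + 4)^2.

Check: the last factor (x + 4)^2 is the minimal polynomial, and the product (x + 4)^2 is the characteristic polynomial.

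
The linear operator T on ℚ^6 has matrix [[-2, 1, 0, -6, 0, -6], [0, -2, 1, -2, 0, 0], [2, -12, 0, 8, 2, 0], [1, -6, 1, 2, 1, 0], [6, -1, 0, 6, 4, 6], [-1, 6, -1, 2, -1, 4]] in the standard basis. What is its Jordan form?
J = [[-2, 1, 0, 0, 0, 0], [0, -2, 1, 0, 0, 0], [0, 0, -2, 0, 0, 0], [0, 0, 0, 4, 1, 0], [0, 0, 0, 0, 4, 0], [0, 0, 0, 0, 0, 4]]

The characteristic polynomial is det(xI - A) = (x - 4)^3(x + 2)^3, so the eigenvalues are -2 (algebraic multiplicity 3), 4 (algebraic multiplicity 3).

For λ = -2: rank(A + 2I) = 5, rank((A + 2I)^2) = 4, rank((A + 2I)^3) = 3. The eigenspace has dimension 6 - 5 = 1, so there is 1 Jordan block; the rank sequence gives block sizes [3].

For λ = 4: rank(A - 4I) = 4, rank((A - 4I)^2) = 3. The eigenspace has dimension 6 - 4 = 2, so there are 2 Jordan blocks; the rank sequence gives block sizes [2, 1].

Assembling the blocks gives the Jordan form J above.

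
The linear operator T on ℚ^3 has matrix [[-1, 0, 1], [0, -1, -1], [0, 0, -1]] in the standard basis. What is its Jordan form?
The characteristic polynomial is det(xI - A) = (x + 1)^3, so the eigenvalues are -1 (algebraic multiplicity 3).

For λ = -1: rank(A + I) = 1, rank((A + I)^2) = 0. The eigenspace has dimension 3 - 1 = 2, so there are 2 Jordan blocks; the rank sequence gives block sizes [2, 1].

Assembling the blocks gives the Jordan form J above.

J = [[-1, 1, 0], [0, -1, 0], [0, 0, -1]]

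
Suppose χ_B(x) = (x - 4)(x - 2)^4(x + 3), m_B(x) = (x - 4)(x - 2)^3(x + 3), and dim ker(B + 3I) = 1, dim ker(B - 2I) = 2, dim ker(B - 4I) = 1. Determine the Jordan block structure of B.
Jordan blocks: (-3, 1), (2, 3), (2, 1), (4, 1)

λ = -3: algebraic multiplicity 1 (exponent in χ_B), largest block size 1 (exponent in m_B), 1 block (geometric multiplicity). This forces block sizes [1].
λ = 2: algebraic multiplicity 4 (exponent in χ_B), largest block size 3 (exponent in m_B), 2 blocks (geometric multiplicity). These force block sizes [3, 1].
λ = 4: algebraic multiplicity 1 (exponent in χ_B), largest block size 1 (exponent in m_B), 1 block (geometric multiplicity). This forces block sizes [1].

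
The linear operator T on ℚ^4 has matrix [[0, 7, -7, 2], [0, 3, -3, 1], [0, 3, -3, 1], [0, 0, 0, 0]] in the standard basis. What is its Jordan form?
The characteristic polynomial is det(xI - A) = x^4, so the eigenvalues are 0 (algebraic multiplicity 4).

For λ = 0: rank(A) = 2, rank(A^2) = 0. The eigenspace has dimension 4 - 2 = 2, so there are 2 Jordan blocks; the rank sequence gives block sizes [2, 2].

Assembling the blocks gives the Jordan form J above.

J = [[0, 1, 0, 0], [0, 0, 0, 0], [0, 0, 0, 1], [0, 0, 0, 0]]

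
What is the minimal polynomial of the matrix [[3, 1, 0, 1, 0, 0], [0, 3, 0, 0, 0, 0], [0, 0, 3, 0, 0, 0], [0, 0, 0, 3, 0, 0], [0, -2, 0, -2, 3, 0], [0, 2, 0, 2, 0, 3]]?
The characteristic polynomial factors as (x - 3)^6. The minimal polynomial is ∏(x - λ)^{k_λ} where k_λ is the size of the largest Jordan block at λ.

For λ = 3: rank(A - 3I) = 1, and the largest Jordan block has size 2 (the smallest k with rank((A - 3I)^k) = rank((A - 3I)^(k+1))).

So m_A(x) = (x - 3)^2.

m_A(x) = (x - 3)^2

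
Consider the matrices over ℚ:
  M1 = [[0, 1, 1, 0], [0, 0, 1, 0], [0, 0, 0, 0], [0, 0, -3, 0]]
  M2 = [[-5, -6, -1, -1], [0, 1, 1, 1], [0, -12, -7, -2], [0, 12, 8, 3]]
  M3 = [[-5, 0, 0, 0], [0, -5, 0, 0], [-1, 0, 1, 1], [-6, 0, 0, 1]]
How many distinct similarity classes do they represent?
Characteristic polynomials: χ_{M1} = x^4, χ_{M2} = (x - 1)^2(x + 5)^2, χ_{M3} = (x - 1)^2(x + 5)^2.

{M1}: invariant factors x, x^3.

{M2, M3}: invariant factors x + 5, (x - 1)^2(x + 5).

Matrices are similar if and only if their invariant-factor lists agree; the partition into similarity classes is {M1}, {M2, M3}.

2 classes: {M1}, {M2, M3}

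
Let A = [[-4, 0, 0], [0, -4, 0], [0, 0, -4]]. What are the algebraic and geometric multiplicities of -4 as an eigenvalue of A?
algebraic multiplicity 3, geometric multiplicity 3

The characteristic polynomial is (x + 4)^3, so the factor x + 4 appears with exponent 3: the algebraic multiplicity is 3.

rank(A + 4I) = 0, so the eigenspace has dimension 3 - 0 = 3: the geometric multiplicity is 3.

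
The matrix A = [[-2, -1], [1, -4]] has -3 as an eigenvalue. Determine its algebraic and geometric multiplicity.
The characteristic polynomial is (x + 3)^2, so the factor x + 3 appears with exponent 2: the algebraic multiplicity is 2.

rank(A + 3I) = 1, so the eigenspace has dimension 2 - 1 = 1: the geometric multiplicity is 1.

Since 1 < 2, A is not diagonalizable.

algebraic multiplicity 2, geometric multiplicity 1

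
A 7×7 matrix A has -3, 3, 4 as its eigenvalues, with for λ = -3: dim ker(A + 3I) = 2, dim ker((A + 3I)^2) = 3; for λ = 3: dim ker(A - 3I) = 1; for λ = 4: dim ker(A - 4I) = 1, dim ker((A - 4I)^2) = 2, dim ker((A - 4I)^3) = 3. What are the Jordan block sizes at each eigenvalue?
Jordan blocks: (-3, 2), (-3, 1), (3, 1), (4, 3)

λ = -3: successive nullity increments [2, 1] count blocks of size ≥ k; block sizes are [2, 1].
λ = 3: successive nullity increments [1] count blocks of size ≥ k; block sizes are [1].
λ = 4: successive nullity increments [1, 1, 1] count blocks of size ≥ k; block sizes are [3].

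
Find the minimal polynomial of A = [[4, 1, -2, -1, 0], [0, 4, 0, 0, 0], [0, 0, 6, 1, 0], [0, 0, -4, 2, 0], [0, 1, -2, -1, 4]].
The characteristic polynomial factors as (x - 4)^5. The minimal polynomial is ∏(x - λ)^{k_λ} where k_λ is the size of the largest Jordan block at λ.

For λ = 4: rank(A - 4I) = 2, and the largest Jordan block has size 2 (the smallest k with rank((A - 4I)^k) = rank((A - 4I)^(k+1))).

So m_A(x) = (x - 4)^2.

m_A(x) = (x - 4)^2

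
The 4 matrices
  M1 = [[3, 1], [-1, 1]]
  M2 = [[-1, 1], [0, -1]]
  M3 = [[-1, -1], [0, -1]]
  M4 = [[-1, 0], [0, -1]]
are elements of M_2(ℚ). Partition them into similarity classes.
Characteristic polynomials: χ_{M1} = (x - 2)^2, χ_{M2} = (x + 1)^2, χ_{M3} = (x + 1)^2, χ_{M4} = (x + 1)^2.

{M1}: invariant factors (x - 2)^2.

{M2, M3}: invariant factors (x + 1)^2.

{M4}: invariant factors x + 1, x + 1.

Matrices are similar if and only if their invariant-factor lists agree; the partition into similarity classes is {M1}, {M2, M3}, {M4}.

3 classes: {M1}, {M2, M3}, {M4}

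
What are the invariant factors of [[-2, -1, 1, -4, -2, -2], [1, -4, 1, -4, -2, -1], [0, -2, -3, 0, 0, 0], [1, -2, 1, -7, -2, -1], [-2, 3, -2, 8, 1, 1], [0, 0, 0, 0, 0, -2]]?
x + 3, x + 3, (x + 2)(x + 3)^3

The Jordan structure of A has elementary divisors (x + 3)^3, (x + 3), (x + 3), (x + 2). Arranging the block sizes at each eigenvalue in decreasing order and taking row products gives the invariant factors.

Invariant factors (smallest first, each dividing the next): x + 3, x + 3, (x + 2)(x + 3)^3.

Check: the last factor (x + 2)(x + 3)^3 is the minimal polynomial, and the product (x + 2)(x + 3)^5 is the characteristic polynomial.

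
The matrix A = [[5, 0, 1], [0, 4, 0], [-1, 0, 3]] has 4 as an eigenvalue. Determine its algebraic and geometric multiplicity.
algebraic multiplicity 3, geometric multiplicity 2

The characteristic polynomial is (x - 4)^3, so the factor x - 4 appears with exponent 3: the algebraic multiplicity is 3.

rank(A - 4I) = 1, so the eigenspace has dimension 3 - 1 = 2: the geometric multiplicity is 2.

Since 2 < 3, A is not diagonalizable.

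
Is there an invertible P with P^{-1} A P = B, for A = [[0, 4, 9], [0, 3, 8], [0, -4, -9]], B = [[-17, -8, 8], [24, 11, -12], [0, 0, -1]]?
No.

trace(A) = -6 but trace(B) = -7. The trace is a similarity invariant, so A and B are not similar.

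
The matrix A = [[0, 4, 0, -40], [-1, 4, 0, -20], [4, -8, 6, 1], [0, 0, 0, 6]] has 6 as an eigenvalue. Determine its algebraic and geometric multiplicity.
algebraic multiplicity 2, geometric multiplicity 1

The characteristic polynomial is (x - 6)^2(x - 2)^2, so the factor x - 6 appears with exponent 2: the algebraic multiplicity is 2.

rank(A - 6I) = 3, so the eigenspace has dimension 4 - 3 = 1: the geometric multiplicity is 1.

Since 1 < 2, A is not diagonalizable.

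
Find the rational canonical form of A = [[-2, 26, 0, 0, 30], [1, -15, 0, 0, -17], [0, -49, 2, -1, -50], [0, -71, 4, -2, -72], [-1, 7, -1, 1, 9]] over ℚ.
The invariant factors of A (the non-unit diagonal entries of the Smith normal form of xI - A over ℚ[x]) are (x + 1)^4(x + 4), each dividing the next. The characteristic polynomial is their product, (x + 1)^4(x + 4).

The rational canonical form is the block-diagonal matrix of companion matrices C(f_i):
R = [[0, 0, 0, 0, -4], [1, 0, 0, 0, -17], [0, 1, 0, 0, -28], [0, 0, 1, 0, -22], [0, 0, 0, 1, -8]].

R = [[0, 0, 0, 0, -4], [1, 0, 0, 0, -17], [0, 1, 0, 0, -28], [0, 0, 1, 0, -22], [0, 0, 0, 1, -8]]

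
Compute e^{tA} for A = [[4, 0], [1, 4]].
A has Jordan form J = [[4, 1], [0, 4]] with A = PJP^{-1}, so e^{tA} = P e^{tJ} P^{-1}.

For a Jordan block J_k(λ), e^{tJ_k(λ)} = e^{λt} · (I + tN + t^2 N^2/2! + ... + t^{k-1} N^{k-1}/(k-1)!) where N is the nilpotent superdiagonal part.

Assembling the blocks and conjugating back gives the entries of e^{tA} as shown above.

e^{tA} = [[e^{4*t}, 0], [t*e^{4*t}, e^{4*t}]]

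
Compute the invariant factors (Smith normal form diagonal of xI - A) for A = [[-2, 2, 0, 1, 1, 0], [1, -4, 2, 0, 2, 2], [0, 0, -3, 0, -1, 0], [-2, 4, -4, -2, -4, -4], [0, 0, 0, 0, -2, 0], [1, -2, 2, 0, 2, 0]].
The Jordan structure of A has elementary divisors (x + 3), (x + 2)^3, (x + 2), (x + 2). Arranging the block sizes at each eigenvalue in decreasing order and taking row products gives the invariant factors.

Invariant factors (smallest first, each dividing the next): x + 2, x + 2, (x + 2)^3(x + 3).

Check: the last factor (x + 2)^3(x + 3) is the minimal polynomial, and the product (x + 2)^5(x + 3) is the characteristic polynomial.

x + 2, x + 2, (x + 2)^3(x + 3)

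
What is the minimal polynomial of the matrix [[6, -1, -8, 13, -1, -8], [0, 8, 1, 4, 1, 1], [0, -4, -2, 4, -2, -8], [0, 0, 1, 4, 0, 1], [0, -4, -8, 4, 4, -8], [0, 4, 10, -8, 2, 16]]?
The characteristic polynomial factors as (x - 6)^6. The minimal polynomial is ∏(x - λ)^{k_λ} where k_λ is the size of the largest Jordan block at λ.

For λ = 6: rank(A - 6I) = 3, and the largest Jordan block has size 3 (the smallest k with rank((A - 6I)^k) = rank((A - 6I)^(k+1))).

So m_A(x) = (x - 6)^3.

m_A(x) = (x - 6)^3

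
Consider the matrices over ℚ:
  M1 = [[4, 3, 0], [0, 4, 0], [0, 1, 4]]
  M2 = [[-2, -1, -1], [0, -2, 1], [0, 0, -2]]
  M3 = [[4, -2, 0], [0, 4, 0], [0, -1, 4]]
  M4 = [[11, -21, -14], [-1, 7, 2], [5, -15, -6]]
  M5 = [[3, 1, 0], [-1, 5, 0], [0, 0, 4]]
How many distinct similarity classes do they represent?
Characteristic polynomials: χ_{M1} = (x - 4)^3, χ_{M2} = (x + 2)^3, χ_{M3} = (x - 4)^3, χ_{M4} = (x - 4)^3, χ_{M5} = (x - 4)^3.

{M1, M3, M4, M5}: invariant factors x - 4, (x - 4)^2.

{M2}: invariant factors (x + 2)^3.

Matrices are similar if and only if their invariant-factor lists agree; the partition into similarity classes is {M1, M3, M4, M5}, {M2}.

2 classes: {M1, M3, M4, M5}, {M2}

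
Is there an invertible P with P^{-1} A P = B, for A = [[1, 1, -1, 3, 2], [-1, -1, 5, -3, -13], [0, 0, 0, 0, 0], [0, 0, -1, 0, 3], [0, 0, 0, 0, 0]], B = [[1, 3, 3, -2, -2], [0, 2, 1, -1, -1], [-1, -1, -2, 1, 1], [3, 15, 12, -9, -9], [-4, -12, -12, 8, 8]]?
No.

Both have characteristic polynomial x^5, but the minimal polynomial of A is x^3 while the minimal polynomial of B is x^2. The minimal polynomial is a similarity invariant, so A and B are not similar.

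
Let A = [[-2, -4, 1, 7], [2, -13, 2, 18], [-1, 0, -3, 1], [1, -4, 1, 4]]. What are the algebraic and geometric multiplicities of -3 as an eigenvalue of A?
algebraic multiplicity 3, geometric multiplicity 1

The characteristic polynomial is (x + 3)^3(x + 5), so the factor x + 3 appears with exponent 3: the algebraic multiplicity is 3.

rank(A + 3I) = 3, so the eigenspace has dimension 4 - 3 = 1: the geometric multiplicity is 1.

Since 1 < 3, A is not diagonalizable.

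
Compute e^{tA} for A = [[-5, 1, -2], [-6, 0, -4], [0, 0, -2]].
A has Jordan form J = [[-3, 0, 0], [0, -2, 0], [0, 0, -2]] with A = PJP^{-1}, so e^{tA} = P e^{tJ} P^{-1}.

For a Jordan block J_k(λ), e^{tJ_k(λ)} = e^{λt} · (I + tN + t^2 N^2/2! + ... + t^{k-1} N^{k-1}/(k-1)!) where N is the nilpotent superdiagonal part.

Assembling the blocks and conjugating back gives the entries of e^{tA} as shown above.

e^{tA} = [[(3 - 2*e^{t})*e^{-3*t}, (e^{t} - 1)*e^{-3*t}, 2*(1 - e^{t})*e^{-3*t}], [6*(1 - e^{t})*e^{-3*t}, (3*e^{t} - 2)*e^{-3*t}, 4*(1 - e^{t})*e^{-3*t}], [0, 0, e^{-2*t}]]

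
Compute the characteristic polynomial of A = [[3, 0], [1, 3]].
χ_A(x) = (x - 3)^2

xI - A = [[x - 3, 0], [-1, x - 3]].

Expanding det(xI - A) along the first row:
det(xI - A) = + (x - 3)·det([[x - 3]]) - (0)·det([[-1]]).

Evaluating gives χ_A(x) = x^2 - 6x + 9 = (x - 3)^2.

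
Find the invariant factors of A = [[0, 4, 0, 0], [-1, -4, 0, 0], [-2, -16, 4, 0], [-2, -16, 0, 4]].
The Jordan structure of A has elementary divisors (x + 2)^2, (x - 4), (x - 4). Arranging the block sizes at each eigenvalue in decreasing order and taking row products gives the invariant factors.

Invariant factors (smallest first, each dividing the next): x - 4, (x - 4)(x + 2)^2.

Check: the last factor (x - 4)(x + 2)^2 is the minimal polynomial, and the product (x - 4)^2(x + 2)^2 is the characteristic polynomial.

x - 4, (x - 4)(x + 2)^2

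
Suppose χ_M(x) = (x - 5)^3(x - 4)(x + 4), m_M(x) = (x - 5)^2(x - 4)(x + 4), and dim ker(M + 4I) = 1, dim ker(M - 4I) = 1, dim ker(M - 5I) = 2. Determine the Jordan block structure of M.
Jordan blocks: (-4, 1), (4, 1), (5, 2), (5, 1)

λ = -4: algebraic multiplicity 1 (exponent in χ_M), largest block size 1 (exponent in m_M), 1 block (geometric multiplicity). This forces block sizes [1].
λ = 4: algebraic multiplicity 1 (exponent in χ_M), largest block size 1 (exponent in m_M), 1 block (geometric multiplicity). This forces block sizes [1].
λ = 5: algebraic multiplicity 3 (exponent in χ_M), largest block size 2 (exponent in m_M), 2 blocks (geometric multiplicity). These force block sizes [2, 1].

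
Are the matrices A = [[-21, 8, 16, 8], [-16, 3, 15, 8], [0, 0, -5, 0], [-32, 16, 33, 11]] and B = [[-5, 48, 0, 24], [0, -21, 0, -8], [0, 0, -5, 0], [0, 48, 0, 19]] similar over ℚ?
Both have characteristic polynomial (x - 3)(x + 5)^3, but the minimal polynomial of A is (x - 3)(x + 5)^2 while the minimal polynomial of B is (x - 3)(x + 5). The minimal polynomial is a similarity invariant, so A and B are not similar.

No.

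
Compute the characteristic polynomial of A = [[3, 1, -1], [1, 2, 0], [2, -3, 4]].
xI - A = [[x - 3, -1, 1], [-1, x - 2, 0], [-2, 3, x - 4]].

Expanding det(xI - A) along the first row:
det(xI - A) = + (x - 3)·det([[x - 2, 0], [3, x - 4]]) - (-1)·det([[-1, 0], [-2, x - 4]]) + (1)·det([[-1, x - 2], [-2, 3]]).

Evaluating gives χ_A(x) = x^3 - 9x^2 + 27x - 27 = (x - 3)^3.

χ_A(x) = (x - 3)^3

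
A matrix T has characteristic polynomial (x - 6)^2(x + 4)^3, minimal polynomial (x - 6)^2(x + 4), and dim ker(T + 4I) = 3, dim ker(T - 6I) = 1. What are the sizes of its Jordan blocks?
Jordan blocks: (-4, 1), (-4, 1), (-4, 1), (6, 2)

λ = -4: algebraic multiplicity 3 (exponent in χ_T), largest block size 1 (exponent in m_T), 3 blocks (geometric multiplicity). These force block sizes [1, 1, 1].
λ = 6: algebraic multiplicity 2 (exponent in χ_T), largest block size 2 (exponent in m_T), 1 block (geometric multiplicity). This forces block sizes [2].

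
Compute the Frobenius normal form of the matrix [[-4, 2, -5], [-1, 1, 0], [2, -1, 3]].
The invariant factors of A (the non-unit diagonal entries of the Smith normal form of xI - A over ℚ[x]) are x^3 - x + 1, each dividing the next. The characteristic polynomial is their product, x^3 - x + 1.

The rational canonical form is the block-diagonal matrix of companion matrices C(f_i):
R = [[0, 0, -1], [1, 0, 1], [0, 1, 0]].

Note the characteristic polynomial does not split into linear factors over ℚ, so A has no Jordan form over ℚ; the rational canonical form exists over any field.

R = [[0, 0, -1], [1, 0, 1], [0, 1, 0]]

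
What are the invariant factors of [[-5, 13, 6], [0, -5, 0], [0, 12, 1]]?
The Jordan structure of A has elementary divisors (x + 5)^2, (x - 1). Arranging the block sizes at each eigenvalue in decreasing order and taking row products gives the invariant factors.

Invariant factors (smallest first, each dividing the next): (x - 1)(x + 5)^2.

Check: the last factor (x - 1)(x + 5)^2 is the minimal polynomial, and the product (x - 1)(x + 5)^2 is the characteristic polynomial.

(x - 1)(x + 5)^2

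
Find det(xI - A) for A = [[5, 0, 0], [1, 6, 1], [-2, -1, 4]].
χ_A(x) = (x - 5)^3

xI - A = [[x - 5, 0, 0], [-1, x - 6, -1], [2, 1, x - 4]].

Expanding det(xI - A) along the first row:
det(xI - A) = + (x - 5)·det([[x - 6, -1], [1, x - 4]]) - (0)·det([[-1, -1], [2, x - 4]]) + (0)·det([[-1, x - 6], [2, 1]]).

Evaluating gives χ_A(x) = x^3 - 15x^2 + 75x - 125 = (x - 5)^3.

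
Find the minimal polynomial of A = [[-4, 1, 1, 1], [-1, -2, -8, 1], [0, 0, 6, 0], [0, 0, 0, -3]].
m_A(x) = (x - 6)(x + 3)^2

The characteristic polynomial factors as (x - 6)(x + 3)^3. The minimal polynomial is ∏(x - λ)^{k_λ} where k_λ is the size of the largest Jordan block at λ.

For λ = -3: rank(A + 3I) = 2, and the largest Jordan block has size 2 (the smallest k with rank((A + 3I)^k) = rank((A + 3I)^(k+1))).
For λ = 6: rank(A - 6I) = 3, and the largest Jordan block has size 1 (the smallest k with rank((A - 6I)^k) = rank((A - 6I)^(k+1))).

So m_A(x) = (x - 6)(x + 3)^2.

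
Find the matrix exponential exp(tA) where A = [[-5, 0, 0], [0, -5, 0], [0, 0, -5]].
A has Jordan form J = [[-5, 0, 0], [0, -5, 0], [0, 0, -5]] with A = PJP^{-1}, so e^{tA} = P e^{tJ} P^{-1}.

For a Jordan block J_k(λ), e^{tJ_k(λ)} = e^{λt} · (I + tN + t^2 N^2/2! + ... + t^{k-1} N^{k-1}/(k-1)!) where N is the nilpotent superdiagonal part.

Assembling the blocks and conjugating back gives the entries of e^{tA} as shown above.

e^{tA} = [[e^{-5*t}, 0, 0], [0, e^{-5*t}, 0], [0, 0, e^{-5*t}]]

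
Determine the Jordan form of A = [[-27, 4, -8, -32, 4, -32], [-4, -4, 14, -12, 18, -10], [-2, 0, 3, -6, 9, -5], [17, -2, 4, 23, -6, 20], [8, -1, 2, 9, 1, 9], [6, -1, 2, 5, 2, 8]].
The characteristic polynomial is det(xI - A) = (x - 3)^4(x + 4)^2, so the eigenvalues are -4 (algebraic multiplicity 2), 3 (algebraic multiplicity 4).

For λ = -4: rank(A + 4I) = 5, rank((A + 4I)^2) = 4. The eigenspace has dimension 6 - 5 = 1, so there is 1 Jordan block; the rank sequence gives block sizes [2].

For λ = 3: rank(A - 3I) = 4, rank((A - 3I)^2) = 2. The eigenspace has dimension 6 - 4 = 2, so there are 2 Jordan blocks; the rank sequence gives block sizes [2, 2].

Assembling the blocks gives the Jordan form J above.

J = [[-4, 1, 0, 0, 0, 0], [0, -4, 0, 0, 0, 0], [0, 0, 3, 1, 0, 0], [0, 0, 0, 3, 0, 0], [0, 0, 0, 0, 3, 1], [0, 0, 0, 0, 0, 3]]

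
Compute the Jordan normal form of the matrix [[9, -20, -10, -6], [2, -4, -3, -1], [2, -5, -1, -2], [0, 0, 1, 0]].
J = [[1, 1, 0, 0], [0, 1, 1, 0], [0, 0, 1, 0], [0, 0, 0, 1]]

The characteristic polynomial is det(xI - A) = (x - 1)^4, so the eigenvalues are 1 (algebraic multiplicity 4).

For λ = 1: rank(A - I) = 2, rank((A - I)^2) = 1, rank((A - I)^3) = 0. The eigenspace has dimension 4 - 2 = 2, so there are 2 Jordan blocks; the rank sequence gives block sizes [3, 1].

Assembling the blocks gives the Jordan form J above.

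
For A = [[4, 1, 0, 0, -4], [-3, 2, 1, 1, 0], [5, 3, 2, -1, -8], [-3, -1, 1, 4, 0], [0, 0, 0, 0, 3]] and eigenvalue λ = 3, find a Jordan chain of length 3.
We seek v_1 ∈ ker((A - 3I)^3) \ ker((A - 3I)^2), then set v_{i+1} = (A - 3I) v_i.

One such chain is v_1 = [[0, 0, 1, 0, 0]]^T, v_2 = [[0, 1, -1, 1, 0]]^T, v_3 = [[1, -1, 3, -1, 0]]^T. Check: (A - 3I) v_3 = [[0, 0, 0, 0, 0]]^T = 0.

v_1 = [[0, 0, 1, 0, 0]]^T, v_2 = [[0, 1, -1, 1, 0]]^T, v_3 = [[1, -1, 3, -1, 0]]^T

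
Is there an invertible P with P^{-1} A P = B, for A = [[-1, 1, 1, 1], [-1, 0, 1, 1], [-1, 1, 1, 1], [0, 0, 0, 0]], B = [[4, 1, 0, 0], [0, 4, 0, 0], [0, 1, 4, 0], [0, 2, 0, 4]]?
trace(A) = 0 but trace(B) = 16. The trace is a similarity invariant, so A and B are not similar.

No.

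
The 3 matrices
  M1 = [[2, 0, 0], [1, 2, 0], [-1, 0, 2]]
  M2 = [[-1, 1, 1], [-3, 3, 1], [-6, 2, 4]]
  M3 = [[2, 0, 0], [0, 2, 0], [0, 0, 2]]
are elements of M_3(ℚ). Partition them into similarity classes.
Characteristic polynomials: χ_{M1} = (x - 2)^3, χ_{M2} = (x - 2)^3, χ_{M3} = (x - 2)^3.

{M1, M2}: invariant factors x - 2, (x - 2)^2.

{M3}: invariant factors x - 2, x - 2, x - 2.

Matrices are similar if and only if their invariant-factor lists agree; the partition into similarity classes is {M1, M2}, {M3}.

2 classes: {M1, M2}, {M3}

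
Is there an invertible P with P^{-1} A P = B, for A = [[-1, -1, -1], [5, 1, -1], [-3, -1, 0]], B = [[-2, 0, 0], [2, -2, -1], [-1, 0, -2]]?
trace(A) = 0 but trace(B) = -6. The trace is a similarity invariant, so A and B are not similar.

No.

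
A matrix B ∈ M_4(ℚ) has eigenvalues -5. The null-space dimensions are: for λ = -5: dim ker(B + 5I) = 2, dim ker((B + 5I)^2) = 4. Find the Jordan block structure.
Jordan blocks: (-5, 2), (-5, 2)

λ = -5: successive nullity increments [2, 2] count blocks of size ≥ k; block sizes are [2, 2].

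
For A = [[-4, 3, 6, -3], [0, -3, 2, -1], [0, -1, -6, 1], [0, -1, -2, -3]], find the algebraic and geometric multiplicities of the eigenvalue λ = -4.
algebraic multiplicity 4, geometric multiplicity 3

The characteristic polynomial is (x + 4)^4, so the factor x + 4 appears with exponent 4: the algebraic multiplicity is 4.

rank(A + 4I) = 1, so the eigenspace has dimension 4 - 1 = 3: the geometric multiplicity is 3.

Since 3 < 4, A is not diagonalizable.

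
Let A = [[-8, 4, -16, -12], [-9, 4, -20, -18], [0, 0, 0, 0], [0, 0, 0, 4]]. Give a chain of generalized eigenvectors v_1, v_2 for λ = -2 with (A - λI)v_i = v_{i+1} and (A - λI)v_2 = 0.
We seek v_1 ∈ ker((A + 2I)^2) \ ker(A + 2I), then set v_{i+1} = (A + 2I) v_i.

One such chain is v_1 = [[3, 4, 0, 0]]^T, v_2 = [[-2, -3, 0, 0]]^T. Check: (A + 2I) v_2 = [[0, 0, 0, 0]]^T = 0.

v_1 = [[3, 4, 0, 0]]^T, v_2 = [[-2, -3, 0, 0]]^T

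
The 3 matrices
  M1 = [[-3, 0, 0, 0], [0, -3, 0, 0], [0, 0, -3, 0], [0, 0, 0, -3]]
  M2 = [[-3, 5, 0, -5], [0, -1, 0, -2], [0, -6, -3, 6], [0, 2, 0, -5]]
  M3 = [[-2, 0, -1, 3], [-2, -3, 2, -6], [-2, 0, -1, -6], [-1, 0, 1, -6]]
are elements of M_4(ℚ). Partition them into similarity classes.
Characteristic polynomials: χ_{M1} = (x + 3)^4, χ_{M2} = (x + 3)^4, χ_{M3} = (x + 3)^4.

{M1}: invariant factors x + 3, x + 3, x + 3, x + 3.

{M2, M3}: invariant factors x + 3, x + 3, (x + 3)^2.

Matrices are similar if and only if their invariant-factor lists agree; the partition into similarity classes is {M1}, {M2, M3}.

2 classes: {M1}, {M2, M3}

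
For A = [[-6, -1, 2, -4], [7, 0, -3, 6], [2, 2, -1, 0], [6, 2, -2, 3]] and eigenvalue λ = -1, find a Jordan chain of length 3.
v_1 = [[1, -1, 1, 0]]^T, v_2 = [[-2, 3, 0, 2]]^T, v_3 = [[-1, 1, 2, 2]]^T

We seek v_1 ∈ ker((A + I)^3) \ ker((A + I)^2), then set v_{i+1} = (A + I) v_i.

One such chain is v_1 = [[1, -1, 1, 0]]^T, v_2 = [[-2, 3, 0, 2]]^T, v_3 = [[-1, 1, 2, 2]]^T. Check: (A + I) v_3 = [[0, 0, 0, 0]]^T = 0.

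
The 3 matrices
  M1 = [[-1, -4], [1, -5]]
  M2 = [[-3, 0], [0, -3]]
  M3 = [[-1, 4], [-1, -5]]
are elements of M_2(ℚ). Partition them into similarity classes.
Characteristic polynomials: χ_{M1} = (x + 3)^2, χ_{M2} = (x + 3)^2, χ_{M3} = (x + 3)^2.

{M1, M3}: invariant factors (x + 3)^2.

{M2}: invariant factors x + 3, x + 3.

Matrices are similar if and only if their invariant-factor lists agree; the partition into similarity classes is {M1, M3}, {M2}.

2 classes: {M1, M3}, {M2}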